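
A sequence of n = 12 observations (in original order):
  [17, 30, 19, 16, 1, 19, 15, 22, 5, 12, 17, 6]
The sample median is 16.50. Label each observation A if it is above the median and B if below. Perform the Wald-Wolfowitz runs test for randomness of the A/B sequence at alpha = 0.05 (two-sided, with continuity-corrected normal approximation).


Step 1: Compute median = 16.50; label A = above, B = below.
Labels in order: AAABBABABBAB  (n_A = 6, n_B = 6)
Step 2: Count runs R = 8.
Step 3: Under H0 (random ordering), E[R] = 2*n_A*n_B/(n_A+n_B) + 1 = 2*6*6/12 + 1 = 7.0000.
        Var[R] = 2*n_A*n_B*(2*n_A*n_B - n_A - n_B) / ((n_A+n_B)^2 * (n_A+n_B-1)) = 4320/1584 = 2.7273.
        SD[R] = 1.6514.
Step 4: Continuity-corrected z = (R - 0.5 - E[R]) / SD[R] = (8 - 0.5 - 7.0000) / 1.6514 = 0.3028.
Step 5: Two-sided p-value via normal approximation = 2*(1 - Phi(|z|)) = 0.762069.
Step 6: alpha = 0.05. fail to reject H0.

R = 8, z = 0.3028, p = 0.762069, fail to reject H0.


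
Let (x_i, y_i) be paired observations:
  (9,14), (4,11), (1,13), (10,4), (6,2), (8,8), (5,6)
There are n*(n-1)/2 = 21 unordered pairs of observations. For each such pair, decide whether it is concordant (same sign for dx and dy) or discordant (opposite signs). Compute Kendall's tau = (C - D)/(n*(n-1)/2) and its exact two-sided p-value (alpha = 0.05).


Step 1: Enumerate the 21 unordered pairs (i,j) with i<j and classify each by sign(x_j-x_i) * sign(y_j-y_i).
  (1,2):dx=-5,dy=-3->C; (1,3):dx=-8,dy=-1->C; (1,4):dx=+1,dy=-10->D; (1,5):dx=-3,dy=-12->C
  (1,6):dx=-1,dy=-6->C; (1,7):dx=-4,dy=-8->C; (2,3):dx=-3,dy=+2->D; (2,4):dx=+6,dy=-7->D
  (2,5):dx=+2,dy=-9->D; (2,6):dx=+4,dy=-3->D; (2,7):dx=+1,dy=-5->D; (3,4):dx=+9,dy=-9->D
  (3,5):dx=+5,dy=-11->D; (3,6):dx=+7,dy=-5->D; (3,7):dx=+4,dy=-7->D; (4,5):dx=-4,dy=-2->C
  (4,6):dx=-2,dy=+4->D; (4,7):dx=-5,dy=+2->D; (5,6):dx=+2,dy=+6->C; (5,7):dx=-1,dy=+4->D
  (6,7):dx=-3,dy=-2->C
Step 2: C = 8, D = 13, total pairs = 21.
Step 3: tau = (C - D)/(n(n-1)/2) = (8 - 13)/21 = -0.238095.
Step 4: Exact two-sided p-value (enumerate n! = 5040 permutations of y under H0): p = 0.561905.
Step 5: alpha = 0.05. fail to reject H0.

tau_b = -0.2381 (C=8, D=13), p = 0.561905, fail to reject H0.


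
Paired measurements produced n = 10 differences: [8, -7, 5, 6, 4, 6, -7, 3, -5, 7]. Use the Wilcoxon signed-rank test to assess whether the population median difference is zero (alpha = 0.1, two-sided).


Step 1: Drop any zero differences (none here) and take |d_i|.
|d| = [8, 7, 5, 6, 4, 6, 7, 3, 5, 7]
Step 2: Midrank |d_i| (ties get averaged ranks).
ranks: |8|->10, |7|->8, |5|->3.5, |6|->5.5, |4|->2, |6|->5.5, |7|->8, |3|->1, |5|->3.5, |7|->8
Step 3: Attach original signs; sum ranks with positive sign and with negative sign.
W+ = 10 + 3.5 + 5.5 + 2 + 5.5 + 1 + 8 = 35.5
W- = 8 + 8 + 3.5 = 19.5
(Check: W+ + W- = 55 should equal n(n+1)/2 = 55.)
Step 4: Test statistic W = min(W+, W-) = 19.5.
Step 5: Ties in |d|, so use the tie-corrected normal approximation.
        E[W] = n(n+1)/4 = 10*11/4 = 27.5.
        Tie groups: |d|=5 (t=2), |d|=6 (t=2), |d|=7 (t=3); sum(t^3 - t) = 36.
        Var[W] = n(n+1)(2n+1)/24 - sum(t^3-t)/48 = 2310/24 - 36/48 = 95.5.
        z = (W - E[W]) / sqrt(Var[W]) = (19.5 - 27.5) / 9.7724 = -0.8186.
        Two-sided p = 2*Phi(z) = 0.412997.
Step 6: alpha = 0.1. fail to reject H0.

W+ = 35.5, W- = 19.5, W = min = 19.5, p = 0.412997, fail to reject H0.


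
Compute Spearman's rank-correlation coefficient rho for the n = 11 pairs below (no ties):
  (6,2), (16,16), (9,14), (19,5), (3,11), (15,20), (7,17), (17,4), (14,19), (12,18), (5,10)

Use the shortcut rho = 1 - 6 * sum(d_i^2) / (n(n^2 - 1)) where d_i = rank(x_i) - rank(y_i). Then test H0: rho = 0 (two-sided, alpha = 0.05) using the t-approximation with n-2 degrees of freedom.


Step 1: Rank x and y separately (midranks; no ties here).
rank(x): 6->3, 16->9, 9->5, 19->11, 3->1, 15->8, 7->4, 17->10, 14->7, 12->6, 5->2
rank(y): 2->1, 16->7, 14->6, 5->3, 11->5, 20->11, 17->8, 4->2, 19->10, 18->9, 10->4
Step 2: d_i = R_x(i) - R_y(i); compute d_i^2.
  (3-1)^2=4, (9-7)^2=4, (5-6)^2=1, (11-3)^2=64, (1-5)^2=16, (8-11)^2=9, (4-8)^2=16, (10-2)^2=64, (7-10)^2=9, (6-9)^2=9, (2-4)^2=4
sum(d^2) = 200.
Step 3: rho = 1 - 6*200 / (11*(11^2 - 1)) = 1 - 1200/1320 = 0.090909.
Step 4: Under H0, t = rho * sqrt((n-2)/(1-rho^2)) = 0.2739 ~ t(9).
Step 5: Two-sided p-value from the t-distribution with 9 df = 0.790373.
Step 6: alpha = 0.05. fail to reject H0.

rho = 0.0909, p = 0.790373, fail to reject H0 at alpha = 0.05.


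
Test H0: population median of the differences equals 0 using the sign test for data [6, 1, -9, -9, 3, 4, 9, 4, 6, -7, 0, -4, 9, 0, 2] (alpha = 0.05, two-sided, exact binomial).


Step 1: Discard zero differences. Original n = 15; n_eff = number of nonzero differences = 13.
Nonzero differences (with sign): +6, +1, -9, -9, +3, +4, +9, +4, +6, -7, -4, +9, +2
Step 2: Count signs: positive = 9, negative = 4.
Step 3: Under H0: P(positive) = 0.5, so the number of positives S ~ Bin(13, 0.5).
Step 4: Two-sided exact p-value = sum of Bin(13,0.5) probabilities at or below the observed probability = 0.266846.
Step 5: alpha = 0.05. fail to reject H0.

n_eff = 13, pos = 9, neg = 4, p = 0.266846, fail to reject H0.


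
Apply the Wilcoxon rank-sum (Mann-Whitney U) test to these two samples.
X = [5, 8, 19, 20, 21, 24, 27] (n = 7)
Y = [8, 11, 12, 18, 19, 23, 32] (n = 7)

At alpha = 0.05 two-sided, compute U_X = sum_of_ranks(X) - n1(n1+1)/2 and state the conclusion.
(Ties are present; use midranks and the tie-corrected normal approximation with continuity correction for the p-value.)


Step 1: Combine and sort all 14 observations; assign midranks.
sorted (value, group): (5,X), (8,X), (8,Y), (11,Y), (12,Y), (18,Y), (19,X), (19,Y), (20,X), (21,X), (23,Y), (24,X), (27,X), (32,Y)
ranks: 5->1, 8->2.5, 8->2.5, 11->4, 12->5, 18->6, 19->7.5, 19->7.5, 20->9, 21->10, 23->11, 24->12, 27->13, 32->14
Step 2: Rank sum for X: R1 = 1 + 2.5 + 7.5 + 9 + 10 + 12 + 13 = 55.
Step 3: U_X = R1 - n1(n1+1)/2 = 55 - 7*8/2 = 55 - 28 = 27.
       U_Y = n1*n2 - U_X = 49 - 27 = 22.
Step 4: Ties are present, so use the tie-corrected normal approximation (with continuity correction) for the p-value.
Step 5: p-value = 0.797863; compare to alpha = 0.05. fail to reject H0.

U_X = 27, p = 0.797863, fail to reject H0 at alpha = 0.05.


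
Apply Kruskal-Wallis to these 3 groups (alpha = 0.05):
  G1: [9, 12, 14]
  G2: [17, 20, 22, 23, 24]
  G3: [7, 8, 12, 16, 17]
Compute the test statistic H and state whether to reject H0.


Step 1: Combine all N = 13 observations and assign midranks.
sorted (value, group, rank): (7,G3,1), (8,G3,2), (9,G1,3), (12,G1,4.5), (12,G3,4.5), (14,G1,6), (16,G3,7), (17,G2,8.5), (17,G3,8.5), (20,G2,10), (22,G2,11), (23,G2,12), (24,G2,13)
Step 2: Sum ranks within each group.
R_1 = 13.5 (n_1 = 3)
R_2 = 54.5 (n_2 = 5)
R_3 = 23 (n_3 = 5)
Step 3: H = 12/(N(N+1)) * sum(R_i^2/n_i) - 3(N+1)
     = 12/(13*14) * (13.5^2/3 + 54.5^2/5 + 23^2/5) - 3*14
     = 0.065934 * 760.6 - 42
     = 8.149451.
Step 4: Ties present; correction factor C = 1 - 12/(13^3 - 13) = 0.994505. Corrected H = 8.149451 / 0.994505 = 8.194475.
Step 5: Under H0, H ~ chi^2(2); p-value = 0.016619.
Step 6: alpha = 0.05. reject H0.

H = 8.1945, df = 2, p = 0.016619, reject H0.


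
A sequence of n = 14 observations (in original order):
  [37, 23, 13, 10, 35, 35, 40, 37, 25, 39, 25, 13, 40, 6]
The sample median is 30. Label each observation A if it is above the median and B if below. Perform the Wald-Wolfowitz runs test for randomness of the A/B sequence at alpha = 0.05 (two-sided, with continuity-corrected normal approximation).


Step 1: Compute median = 30; label A = above, B = below.
Labels in order: ABBBAAAABABBAB  (n_A = 7, n_B = 7)
Step 2: Count runs R = 8.
Step 3: Under H0 (random ordering), E[R] = 2*n_A*n_B/(n_A+n_B) + 1 = 2*7*7/14 + 1 = 8.0000.
        Var[R] = 2*n_A*n_B*(2*n_A*n_B - n_A - n_B) / ((n_A+n_B)^2 * (n_A+n_B-1)) = 8232/2548 = 3.2308.
        SD[R] = 1.7974.
Step 4: R = E[R], so z = 0 with no continuity correction.
Step 5: Two-sided p-value via normal approximation = 2*(1 - Phi(|z|)) = 1.000000.
Step 6: alpha = 0.05. fail to reject H0.

R = 8, z = 0.0000, p = 1.000000, fail to reject H0.


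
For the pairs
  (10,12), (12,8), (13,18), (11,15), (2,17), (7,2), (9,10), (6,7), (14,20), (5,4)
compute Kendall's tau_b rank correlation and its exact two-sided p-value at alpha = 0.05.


Step 1: Enumerate the 45 unordered pairs (i,j) with i<j and classify each by sign(x_j-x_i) * sign(y_j-y_i).
  (1,2):dx=+2,dy=-4->D; (1,3):dx=+3,dy=+6->C; (1,4):dx=+1,dy=+3->C; (1,5):dx=-8,dy=+5->D
  (1,6):dx=-3,dy=-10->C; (1,7):dx=-1,dy=-2->C; (1,8):dx=-4,dy=-5->C; (1,9):dx=+4,dy=+8->C
  (1,10):dx=-5,dy=-8->C; (2,3):dx=+1,dy=+10->C; (2,4):dx=-1,dy=+7->D; (2,5):dx=-10,dy=+9->D
  (2,6):dx=-5,dy=-6->C; (2,7):dx=-3,dy=+2->D; (2,8):dx=-6,dy=-1->C; (2,9):dx=+2,dy=+12->C
  (2,10):dx=-7,dy=-4->C; (3,4):dx=-2,dy=-3->C; (3,5):dx=-11,dy=-1->C; (3,6):dx=-6,dy=-16->C
  (3,7):dx=-4,dy=-8->C; (3,8):dx=-7,dy=-11->C; (3,9):dx=+1,dy=+2->C; (3,10):dx=-8,dy=-14->C
  (4,5):dx=-9,dy=+2->D; (4,6):dx=-4,dy=-13->C; (4,7):dx=-2,dy=-5->C; (4,8):dx=-5,dy=-8->C
  (4,9):dx=+3,dy=+5->C; (4,10):dx=-6,dy=-11->C; (5,6):dx=+5,dy=-15->D; (5,7):dx=+7,dy=-7->D
  (5,8):dx=+4,dy=-10->D; (5,9):dx=+12,dy=+3->C; (5,10):dx=+3,dy=-13->D; (6,7):dx=+2,dy=+8->C
  (6,8):dx=-1,dy=+5->D; (6,9):dx=+7,dy=+18->C; (6,10):dx=-2,dy=+2->D; (7,8):dx=-3,dy=-3->C
  (7,9):dx=+5,dy=+10->C; (7,10):dx=-4,dy=-6->C; (8,9):dx=+8,dy=+13->C; (8,10):dx=-1,dy=-3->C
  (9,10):dx=-9,dy=-16->C
Step 2: C = 33, D = 12, total pairs = 45.
Step 3: tau = (C - D)/(n(n-1)/2) = (33 - 12)/45 = 0.466667.
Step 4: Exact two-sided p-value (enumerate n! = 3628800 permutations of y under H0): p = 0.072550.
Step 5: alpha = 0.05. fail to reject H0.

tau_b = 0.4667 (C=33, D=12), p = 0.072550, fail to reject H0.


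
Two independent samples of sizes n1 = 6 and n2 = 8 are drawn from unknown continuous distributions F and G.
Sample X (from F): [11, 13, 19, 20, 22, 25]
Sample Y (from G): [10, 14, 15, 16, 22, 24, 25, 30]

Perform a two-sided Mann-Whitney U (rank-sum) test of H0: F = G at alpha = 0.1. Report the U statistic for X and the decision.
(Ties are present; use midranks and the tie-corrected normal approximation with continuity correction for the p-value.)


Step 1: Combine and sort all 14 observations; assign midranks.
sorted (value, group): (10,Y), (11,X), (13,X), (14,Y), (15,Y), (16,Y), (19,X), (20,X), (22,X), (22,Y), (24,Y), (25,X), (25,Y), (30,Y)
ranks: 10->1, 11->2, 13->3, 14->4, 15->5, 16->6, 19->7, 20->8, 22->9.5, 22->9.5, 24->11, 25->12.5, 25->12.5, 30->14
Step 2: Rank sum for X: R1 = 2 + 3 + 7 + 8 + 9.5 + 12.5 = 42.
Step 3: U_X = R1 - n1(n1+1)/2 = 42 - 6*7/2 = 42 - 21 = 21.
       U_Y = n1*n2 - U_X = 48 - 21 = 27.
Step 4: Ties are present, so use the tie-corrected normal approximation (with continuity correction) for the p-value.
Step 5: p-value = 0.746347; compare to alpha = 0.1. fail to reject H0.

U_X = 21, p = 0.746347, fail to reject H0 at alpha = 0.1.


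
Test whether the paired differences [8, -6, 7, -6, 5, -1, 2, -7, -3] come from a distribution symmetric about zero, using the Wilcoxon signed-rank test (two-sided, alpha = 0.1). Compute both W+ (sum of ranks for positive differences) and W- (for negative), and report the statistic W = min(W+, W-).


Step 1: Drop any zero differences (none here) and take |d_i|.
|d| = [8, 6, 7, 6, 5, 1, 2, 7, 3]
Step 2: Midrank |d_i| (ties get averaged ranks).
ranks: |8|->9, |6|->5.5, |7|->7.5, |6|->5.5, |5|->4, |1|->1, |2|->2, |7|->7.5, |3|->3
Step 3: Attach original signs; sum ranks with positive sign and with negative sign.
W+ = 9 + 7.5 + 4 + 2 = 22.5
W- = 5.5 + 5.5 + 1 + 7.5 + 3 = 22.5
(Check: W+ + W- = 45 should equal n(n+1)/2 = 45.)
Step 4: Test statistic W = min(W+, W-) = 22.5.
Step 5: Ties in |d|, so use the tie-corrected normal approximation.
        E[W] = n(n+1)/4 = 9*10/4 = 22.5.
        Tie groups: |d|=6 (t=2), |d|=7 (t=2); sum(t^3 - t) = 12.
        Var[W] = n(n+1)(2n+1)/24 - sum(t^3-t)/48 = 1710/24 - 12/48 = 71.
        z = (W - E[W]) / sqrt(Var[W]) = (22.5 - 22.5) / 8.4261 = 0.0000.
        Two-sided p = 2*Phi(z) = 1.000000.
Step 6: alpha = 0.1. fail to reject H0.

W+ = 22.5, W- = 22.5, W = min = 22.5, p = 1.000000, fail to reject H0.


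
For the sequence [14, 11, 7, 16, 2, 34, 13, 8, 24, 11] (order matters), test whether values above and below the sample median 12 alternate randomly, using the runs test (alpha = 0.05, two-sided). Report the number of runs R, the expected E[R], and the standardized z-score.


Step 1: Compute median = 12; label A = above, B = below.
Labels in order: ABBABAABAB  (n_A = 5, n_B = 5)
Step 2: Count runs R = 8.
Step 3: Under H0 (random ordering), E[R] = 2*n_A*n_B/(n_A+n_B) + 1 = 2*5*5/10 + 1 = 6.0000.
        Var[R] = 2*n_A*n_B*(2*n_A*n_B - n_A - n_B) / ((n_A+n_B)^2 * (n_A+n_B-1)) = 2000/900 = 2.2222.
        SD[R] = 1.4907.
Step 4: Continuity-corrected z = (R - 0.5 - E[R]) / SD[R] = (8 - 0.5 - 6.0000) / 1.4907 = 1.0062.
Step 5: Two-sided p-value via normal approximation = 2*(1 - Phi(|z|)) = 0.314305.
Step 6: alpha = 0.05. fail to reject H0.

R = 8, z = 1.0062, p = 0.314305, fail to reject H0.


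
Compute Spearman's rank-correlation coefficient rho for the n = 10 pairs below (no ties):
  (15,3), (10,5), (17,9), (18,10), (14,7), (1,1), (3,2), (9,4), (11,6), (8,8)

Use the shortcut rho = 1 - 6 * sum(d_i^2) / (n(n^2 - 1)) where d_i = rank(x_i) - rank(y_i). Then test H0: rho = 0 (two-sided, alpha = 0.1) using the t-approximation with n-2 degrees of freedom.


Step 1: Rank x and y separately (midranks; no ties here).
rank(x): 15->8, 10->5, 17->9, 18->10, 14->7, 1->1, 3->2, 9->4, 11->6, 8->3
rank(y): 3->3, 5->5, 9->9, 10->10, 7->7, 1->1, 2->2, 4->4, 6->6, 8->8
Step 2: d_i = R_x(i) - R_y(i); compute d_i^2.
  (8-3)^2=25, (5-5)^2=0, (9-9)^2=0, (10-10)^2=0, (7-7)^2=0, (1-1)^2=0, (2-2)^2=0, (4-4)^2=0, (6-6)^2=0, (3-8)^2=25
sum(d^2) = 50.
Step 3: rho = 1 - 6*50 / (10*(10^2 - 1)) = 1 - 300/990 = 0.696970.
Step 4: Under H0, t = rho * sqrt((n-2)/(1-rho^2)) = 2.7490 ~ t(8).
Step 5: Two-sided p-value from the t-distribution with 8 df = 0.025097.
Step 6: alpha = 0.1. reject H0.

rho = 0.6970, p = 0.025097, reject H0 at alpha = 0.1.


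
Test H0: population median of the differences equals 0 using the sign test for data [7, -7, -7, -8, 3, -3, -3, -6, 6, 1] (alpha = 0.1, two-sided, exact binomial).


Step 1: Discard zero differences. Original n = 10; n_eff = number of nonzero differences = 10.
Nonzero differences (with sign): +7, -7, -7, -8, +3, -3, -3, -6, +6, +1
Step 2: Count signs: positive = 4, negative = 6.
Step 3: Under H0: P(positive) = 0.5, so the number of positives S ~ Bin(10, 0.5).
Step 4: Two-sided exact p-value = sum of Bin(10,0.5) probabilities at or below the observed probability = 0.753906.
Step 5: alpha = 0.1. fail to reject H0.

n_eff = 10, pos = 4, neg = 6, p = 0.753906, fail to reject H0.


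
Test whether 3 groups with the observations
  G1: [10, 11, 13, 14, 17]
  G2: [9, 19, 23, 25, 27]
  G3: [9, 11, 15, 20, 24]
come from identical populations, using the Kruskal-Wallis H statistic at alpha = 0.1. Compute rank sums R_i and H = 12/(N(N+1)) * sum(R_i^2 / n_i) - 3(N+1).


Step 1: Combine all N = 15 observations and assign midranks.
sorted (value, group, rank): (9,G2,1.5), (9,G3,1.5), (10,G1,3), (11,G1,4.5), (11,G3,4.5), (13,G1,6), (14,G1,7), (15,G3,8), (17,G1,9), (19,G2,10), (20,G3,11), (23,G2,12), (24,G3,13), (25,G2,14), (27,G2,15)
Step 2: Sum ranks within each group.
R_1 = 29.5 (n_1 = 5)
R_2 = 52.5 (n_2 = 5)
R_3 = 38 (n_3 = 5)
Step 3: H = 12/(N(N+1)) * sum(R_i^2/n_i) - 3(N+1)
     = 12/(15*16) * (29.5^2/5 + 52.5^2/5 + 38^2/5) - 3*16
     = 0.050000 * 1014.1 - 48
     = 2.705000.
Step 4: Ties present; correction factor C = 1 - 12/(15^3 - 15) = 0.996429. Corrected H = 2.705000 / 0.996429 = 2.714695.
Step 5: Under H0, H ~ chi^2(2); p-value = 0.257342.
Step 6: alpha = 0.1. fail to reject H0.

H = 2.7147, df = 2, p = 0.257342, fail to reject H0.


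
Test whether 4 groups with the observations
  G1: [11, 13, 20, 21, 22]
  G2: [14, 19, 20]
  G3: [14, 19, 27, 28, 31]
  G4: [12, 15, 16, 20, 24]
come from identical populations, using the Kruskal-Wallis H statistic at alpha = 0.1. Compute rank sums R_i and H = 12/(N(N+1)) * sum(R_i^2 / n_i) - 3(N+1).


Step 1: Combine all N = 18 observations and assign midranks.
sorted (value, group, rank): (11,G1,1), (12,G4,2), (13,G1,3), (14,G2,4.5), (14,G3,4.5), (15,G4,6), (16,G4,7), (19,G2,8.5), (19,G3,8.5), (20,G1,11), (20,G2,11), (20,G4,11), (21,G1,13), (22,G1,14), (24,G4,15), (27,G3,16), (28,G3,17), (31,G3,18)
Step 2: Sum ranks within each group.
R_1 = 42 (n_1 = 5)
R_2 = 24 (n_2 = 3)
R_3 = 64 (n_3 = 5)
R_4 = 41 (n_4 = 5)
Step 3: H = 12/(N(N+1)) * sum(R_i^2/n_i) - 3(N+1)
     = 12/(18*19) * (42^2/5 + 24^2/3 + 64^2/5 + 41^2/5) - 3*19
     = 0.035088 * 1700.2 - 57
     = 2.656140.
Step 4: Ties present; correction factor C = 1 - 36/(18^3 - 18) = 0.993808. Corrected H = 2.656140 / 0.993808 = 2.672690.
Step 5: Under H0, H ~ chi^2(3); p-value = 0.444888.
Step 6: alpha = 0.1. fail to reject H0.

H = 2.6727, df = 3, p = 0.444888, fail to reject H0.


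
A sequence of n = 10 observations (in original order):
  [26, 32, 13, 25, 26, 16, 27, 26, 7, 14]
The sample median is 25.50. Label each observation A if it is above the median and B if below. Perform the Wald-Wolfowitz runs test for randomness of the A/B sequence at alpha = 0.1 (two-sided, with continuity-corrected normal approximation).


Step 1: Compute median = 25.50; label A = above, B = below.
Labels in order: AABBABAABB  (n_A = 5, n_B = 5)
Step 2: Count runs R = 6.
Step 3: Under H0 (random ordering), E[R] = 2*n_A*n_B/(n_A+n_B) + 1 = 2*5*5/10 + 1 = 6.0000.
        Var[R] = 2*n_A*n_B*(2*n_A*n_B - n_A - n_B) / ((n_A+n_B)^2 * (n_A+n_B-1)) = 2000/900 = 2.2222.
        SD[R] = 1.4907.
Step 4: R = E[R], so z = 0 with no continuity correction.
Step 5: Two-sided p-value via normal approximation = 2*(1 - Phi(|z|)) = 1.000000.
Step 6: alpha = 0.1. fail to reject H0.

R = 6, z = 0.0000, p = 1.000000, fail to reject H0.


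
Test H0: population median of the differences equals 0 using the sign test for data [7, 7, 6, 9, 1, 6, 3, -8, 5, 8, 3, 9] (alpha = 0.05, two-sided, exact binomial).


Step 1: Discard zero differences. Original n = 12; n_eff = number of nonzero differences = 12.
Nonzero differences (with sign): +7, +7, +6, +9, +1, +6, +3, -8, +5, +8, +3, +9
Step 2: Count signs: positive = 11, negative = 1.
Step 3: Under H0: P(positive) = 0.5, so the number of positives S ~ Bin(12, 0.5).
Step 4: Two-sided exact p-value = sum of Bin(12,0.5) probabilities at or below the observed probability = 0.006348.
Step 5: alpha = 0.05. reject H0.

n_eff = 12, pos = 11, neg = 1, p = 0.006348, reject H0.


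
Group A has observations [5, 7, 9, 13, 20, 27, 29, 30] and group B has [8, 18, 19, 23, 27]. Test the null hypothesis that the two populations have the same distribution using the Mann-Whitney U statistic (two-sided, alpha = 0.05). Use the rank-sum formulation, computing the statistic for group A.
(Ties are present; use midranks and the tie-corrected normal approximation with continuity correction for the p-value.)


Step 1: Combine and sort all 13 observations; assign midranks.
sorted (value, group): (5,X), (7,X), (8,Y), (9,X), (13,X), (18,Y), (19,Y), (20,X), (23,Y), (27,X), (27,Y), (29,X), (30,X)
ranks: 5->1, 7->2, 8->3, 9->4, 13->5, 18->6, 19->7, 20->8, 23->9, 27->10.5, 27->10.5, 29->12, 30->13
Step 2: Rank sum for X: R1 = 1 + 2 + 4 + 5 + 8 + 10.5 + 12 + 13 = 55.5.
Step 3: U_X = R1 - n1(n1+1)/2 = 55.5 - 8*9/2 = 55.5 - 36 = 19.5.
       U_Y = n1*n2 - U_X = 40 - 19.5 = 20.5.
Step 4: Ties are present, so use the tie-corrected normal approximation (with continuity correction) for the p-value.
Step 5: p-value = 1.000000; compare to alpha = 0.05. fail to reject H0.

U_X = 19.5, p = 1.000000, fail to reject H0 at alpha = 0.05.


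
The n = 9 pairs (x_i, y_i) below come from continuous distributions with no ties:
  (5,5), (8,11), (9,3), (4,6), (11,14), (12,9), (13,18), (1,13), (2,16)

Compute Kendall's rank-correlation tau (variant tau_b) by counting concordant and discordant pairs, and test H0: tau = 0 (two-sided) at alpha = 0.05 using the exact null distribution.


Step 1: Enumerate the 36 unordered pairs (i,j) with i<j and classify each by sign(x_j-x_i) * sign(y_j-y_i).
  (1,2):dx=+3,dy=+6->C; (1,3):dx=+4,dy=-2->D; (1,4):dx=-1,dy=+1->D; (1,5):dx=+6,dy=+9->C
  (1,6):dx=+7,dy=+4->C; (1,7):dx=+8,dy=+13->C; (1,8):dx=-4,dy=+8->D; (1,9):dx=-3,dy=+11->D
  (2,3):dx=+1,dy=-8->D; (2,4):dx=-4,dy=-5->C; (2,5):dx=+3,dy=+3->C; (2,6):dx=+4,dy=-2->D
  (2,7):dx=+5,dy=+7->C; (2,8):dx=-7,dy=+2->D; (2,9):dx=-6,dy=+5->D; (3,4):dx=-5,dy=+3->D
  (3,5):dx=+2,dy=+11->C; (3,6):dx=+3,dy=+6->C; (3,7):dx=+4,dy=+15->C; (3,8):dx=-8,dy=+10->D
  (3,9):dx=-7,dy=+13->D; (4,5):dx=+7,dy=+8->C; (4,6):dx=+8,dy=+3->C; (4,7):dx=+9,dy=+12->C
  (4,8):dx=-3,dy=+7->D; (4,9):dx=-2,dy=+10->D; (5,6):dx=+1,dy=-5->D; (5,7):dx=+2,dy=+4->C
  (5,8):dx=-10,dy=-1->C; (5,9):dx=-9,dy=+2->D; (6,7):dx=+1,dy=+9->C; (6,8):dx=-11,dy=+4->D
  (6,9):dx=-10,dy=+7->D; (7,8):dx=-12,dy=-5->C; (7,9):dx=-11,dy=-2->C; (8,9):dx=+1,dy=+3->C
Step 2: C = 19, D = 17, total pairs = 36.
Step 3: tau = (C - D)/(n(n-1)/2) = (19 - 17)/36 = 0.055556.
Step 4: Exact two-sided p-value (enumerate n! = 362880 permutations of y under H0): p = 0.919455.
Step 5: alpha = 0.05. fail to reject H0.

tau_b = 0.0556 (C=19, D=17), p = 0.919455, fail to reject H0.


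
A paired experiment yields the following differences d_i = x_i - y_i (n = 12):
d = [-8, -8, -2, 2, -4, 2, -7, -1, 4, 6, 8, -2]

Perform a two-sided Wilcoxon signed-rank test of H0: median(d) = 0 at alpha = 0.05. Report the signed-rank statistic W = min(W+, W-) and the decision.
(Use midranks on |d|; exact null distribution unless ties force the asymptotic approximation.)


Step 1: Drop any zero differences (none here) and take |d_i|.
|d| = [8, 8, 2, 2, 4, 2, 7, 1, 4, 6, 8, 2]
Step 2: Midrank |d_i| (ties get averaged ranks).
ranks: |8|->11, |8|->11, |2|->3.5, |2|->3.5, |4|->6.5, |2|->3.5, |7|->9, |1|->1, |4|->6.5, |6|->8, |8|->11, |2|->3.5
Step 3: Attach original signs; sum ranks with positive sign and with negative sign.
W+ = 3.5 + 3.5 + 6.5 + 8 + 11 = 32.5
W- = 11 + 11 + 3.5 + 6.5 + 9 + 1 + 3.5 = 45.5
(Check: W+ + W- = 78 should equal n(n+1)/2 = 78.)
Step 4: Test statistic W = min(W+, W-) = 32.5.
Step 5: Ties in |d|, so use the tie-corrected normal approximation.
        E[W] = n(n+1)/4 = 12*13/4 = 39.
        Tie groups: |d|=2 (t=4), |d|=4 (t=2), |d|=8 (t=3); sum(t^3 - t) = 90.
        Var[W] = n(n+1)(2n+1)/24 - sum(t^3-t)/48 = 3900/24 - 90/48 = 160.625.
        z = (W - E[W]) / sqrt(Var[W]) = (32.5 - 39) / 12.6738 = -0.5129.
        Two-sided p = 2*Phi(z) = 0.608043.
Step 6: alpha = 0.05. fail to reject H0.

W+ = 32.5, W- = 45.5, W = min = 32.5, p = 0.608043, fail to reject H0.


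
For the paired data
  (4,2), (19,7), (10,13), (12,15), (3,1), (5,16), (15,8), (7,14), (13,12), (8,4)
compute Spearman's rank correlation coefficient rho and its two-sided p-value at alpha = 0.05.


Step 1: Rank x and y separately (midranks; no ties here).
rank(x): 4->2, 19->10, 10->6, 12->7, 3->1, 5->3, 15->9, 7->4, 13->8, 8->5
rank(y): 2->2, 7->4, 13->7, 15->9, 1->1, 16->10, 8->5, 14->8, 12->6, 4->3
Step 2: d_i = R_x(i) - R_y(i); compute d_i^2.
  (2-2)^2=0, (10-4)^2=36, (6-7)^2=1, (7-9)^2=4, (1-1)^2=0, (3-10)^2=49, (9-5)^2=16, (4-8)^2=16, (8-6)^2=4, (5-3)^2=4
sum(d^2) = 130.
Step 3: rho = 1 - 6*130 / (10*(10^2 - 1)) = 1 - 780/990 = 0.212121.
Step 4: Under H0, t = rho * sqrt((n-2)/(1-rho^2)) = 0.6139 ~ t(8).
Step 5: Two-sided p-value from the t-distribution with 8 df = 0.556306.
Step 6: alpha = 0.05. fail to reject H0.

rho = 0.2121, p = 0.556306, fail to reject H0 at alpha = 0.05.


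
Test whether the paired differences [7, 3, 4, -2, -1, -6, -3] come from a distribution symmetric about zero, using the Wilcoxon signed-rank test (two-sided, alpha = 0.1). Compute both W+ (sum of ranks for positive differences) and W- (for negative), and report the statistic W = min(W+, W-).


Step 1: Drop any zero differences (none here) and take |d_i|.
|d| = [7, 3, 4, 2, 1, 6, 3]
Step 2: Midrank |d_i| (ties get averaged ranks).
ranks: |7|->7, |3|->3.5, |4|->5, |2|->2, |1|->1, |6|->6, |3|->3.5
Step 3: Attach original signs; sum ranks with positive sign and with negative sign.
W+ = 7 + 3.5 + 5 = 15.5
W- = 2 + 1 + 6 + 3.5 = 12.5
(Check: W+ + W- = 28 should equal n(n+1)/2 = 28.)
Step 4: Test statistic W = min(W+, W-) = 12.5.
Step 5: Ties in |d|, so use the tie-corrected normal approximation.
        E[W] = n(n+1)/4 = 7*8/4 = 14.
        Tie groups: |d|=3 (t=2); sum(t^3 - t) = 6.
        Var[W] = n(n+1)(2n+1)/24 - sum(t^3-t)/48 = 840/24 - 6/48 = 34.875.
        z = (W - E[W]) / sqrt(Var[W]) = (12.5 - 14) / 5.9055 = -0.2540.
        Two-sided p = 2*Phi(z) = 0.799495.
Step 6: alpha = 0.1. fail to reject H0.

W+ = 15.5, W- = 12.5, W = min = 12.5, p = 0.799495, fail to reject H0.


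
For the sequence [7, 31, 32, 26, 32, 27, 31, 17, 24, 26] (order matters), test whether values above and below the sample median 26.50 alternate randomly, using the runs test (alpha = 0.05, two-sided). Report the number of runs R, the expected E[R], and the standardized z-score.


Step 1: Compute median = 26.50; label A = above, B = below.
Labels in order: BAABAAABBB  (n_A = 5, n_B = 5)
Step 2: Count runs R = 5.
Step 3: Under H0 (random ordering), E[R] = 2*n_A*n_B/(n_A+n_B) + 1 = 2*5*5/10 + 1 = 6.0000.
        Var[R] = 2*n_A*n_B*(2*n_A*n_B - n_A - n_B) / ((n_A+n_B)^2 * (n_A+n_B-1)) = 2000/900 = 2.2222.
        SD[R] = 1.4907.
Step 4: Continuity-corrected z = (R + 0.5 - E[R]) / SD[R] = (5 + 0.5 - 6.0000) / 1.4907 = -0.3354.
Step 5: Two-sided p-value via normal approximation = 2*(1 - Phi(|z|)) = 0.737316.
Step 6: alpha = 0.05. fail to reject H0.

R = 5, z = -0.3354, p = 0.737316, fail to reject H0.


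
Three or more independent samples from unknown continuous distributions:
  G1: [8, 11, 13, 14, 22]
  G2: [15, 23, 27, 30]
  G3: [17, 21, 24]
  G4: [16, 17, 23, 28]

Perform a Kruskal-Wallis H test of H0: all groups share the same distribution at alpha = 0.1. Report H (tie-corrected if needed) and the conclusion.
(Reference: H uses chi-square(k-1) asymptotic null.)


Step 1: Combine all N = 16 observations and assign midranks.
sorted (value, group, rank): (8,G1,1), (11,G1,2), (13,G1,3), (14,G1,4), (15,G2,5), (16,G4,6), (17,G3,7.5), (17,G4,7.5), (21,G3,9), (22,G1,10), (23,G2,11.5), (23,G4,11.5), (24,G3,13), (27,G2,14), (28,G4,15), (30,G2,16)
Step 2: Sum ranks within each group.
R_1 = 20 (n_1 = 5)
R_2 = 46.5 (n_2 = 4)
R_3 = 29.5 (n_3 = 3)
R_4 = 40 (n_4 = 4)
Step 3: H = 12/(N(N+1)) * sum(R_i^2/n_i) - 3(N+1)
     = 12/(16*17) * (20^2/5 + 46.5^2/4 + 29.5^2/3 + 40^2/4) - 3*17
     = 0.044118 * 1310.65 - 51
     = 6.822610.
Step 4: Ties present; correction factor C = 1 - 12/(16^3 - 16) = 0.997059. Corrected H = 6.822610 / 0.997059 = 6.842736.
Step 5: Under H0, H ~ chi^2(3); p-value = 0.077083.
Step 6: alpha = 0.1. reject H0.

H = 6.8427, df = 3, p = 0.077083, reject H0.


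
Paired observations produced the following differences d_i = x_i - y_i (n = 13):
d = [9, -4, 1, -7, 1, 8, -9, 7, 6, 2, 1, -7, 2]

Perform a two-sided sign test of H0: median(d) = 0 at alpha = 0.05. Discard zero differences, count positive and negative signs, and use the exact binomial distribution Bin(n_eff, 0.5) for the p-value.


Step 1: Discard zero differences. Original n = 13; n_eff = number of nonzero differences = 13.
Nonzero differences (with sign): +9, -4, +1, -7, +1, +8, -9, +7, +6, +2, +1, -7, +2
Step 2: Count signs: positive = 9, negative = 4.
Step 3: Under H0: P(positive) = 0.5, so the number of positives S ~ Bin(13, 0.5).
Step 4: Two-sided exact p-value = sum of Bin(13,0.5) probabilities at or below the observed probability = 0.266846.
Step 5: alpha = 0.05. fail to reject H0.

n_eff = 13, pos = 9, neg = 4, p = 0.266846, fail to reject H0.


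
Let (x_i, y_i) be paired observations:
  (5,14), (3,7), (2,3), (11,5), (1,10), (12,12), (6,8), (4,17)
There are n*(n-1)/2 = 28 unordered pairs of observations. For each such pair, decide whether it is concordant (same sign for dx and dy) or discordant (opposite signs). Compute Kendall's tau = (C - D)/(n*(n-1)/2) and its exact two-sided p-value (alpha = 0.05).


Step 1: Enumerate the 28 unordered pairs (i,j) with i<j and classify each by sign(x_j-x_i) * sign(y_j-y_i).
  (1,2):dx=-2,dy=-7->C; (1,3):dx=-3,dy=-11->C; (1,4):dx=+6,dy=-9->D; (1,5):dx=-4,dy=-4->C
  (1,6):dx=+7,dy=-2->D; (1,7):dx=+1,dy=-6->D; (1,8):dx=-1,dy=+3->D; (2,3):dx=-1,dy=-4->C
  (2,4):dx=+8,dy=-2->D; (2,5):dx=-2,dy=+3->D; (2,6):dx=+9,dy=+5->C; (2,7):dx=+3,dy=+1->C
  (2,8):dx=+1,dy=+10->C; (3,4):dx=+9,dy=+2->C; (3,5):dx=-1,dy=+7->D; (3,6):dx=+10,dy=+9->C
  (3,7):dx=+4,dy=+5->C; (3,8):dx=+2,dy=+14->C; (4,5):dx=-10,dy=+5->D; (4,6):dx=+1,dy=+7->C
  (4,7):dx=-5,dy=+3->D; (4,8):dx=-7,dy=+12->D; (5,6):dx=+11,dy=+2->C; (5,7):dx=+5,dy=-2->D
  (5,8):dx=+3,dy=+7->C; (6,7):dx=-6,dy=-4->C; (6,8):dx=-8,dy=+5->D; (7,8):dx=-2,dy=+9->D
Step 2: C = 15, D = 13, total pairs = 28.
Step 3: tau = (C - D)/(n(n-1)/2) = (15 - 13)/28 = 0.071429.
Step 4: Exact two-sided p-value (enumerate n! = 40320 permutations of y under H0): p = 0.904861.
Step 5: alpha = 0.05. fail to reject H0.

tau_b = 0.0714 (C=15, D=13), p = 0.904861, fail to reject H0.


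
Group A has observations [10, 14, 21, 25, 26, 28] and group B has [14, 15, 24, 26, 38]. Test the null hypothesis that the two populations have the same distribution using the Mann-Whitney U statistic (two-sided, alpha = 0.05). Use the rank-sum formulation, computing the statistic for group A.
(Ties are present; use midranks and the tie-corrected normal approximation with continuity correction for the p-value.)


Step 1: Combine and sort all 11 observations; assign midranks.
sorted (value, group): (10,X), (14,X), (14,Y), (15,Y), (21,X), (24,Y), (25,X), (26,X), (26,Y), (28,X), (38,Y)
ranks: 10->1, 14->2.5, 14->2.5, 15->4, 21->5, 24->6, 25->7, 26->8.5, 26->8.5, 28->10, 38->11
Step 2: Rank sum for X: R1 = 1 + 2.5 + 5 + 7 + 8.5 + 10 = 34.
Step 3: U_X = R1 - n1(n1+1)/2 = 34 - 6*7/2 = 34 - 21 = 13.
       U_Y = n1*n2 - U_X = 30 - 13 = 17.
Step 4: Ties are present, so use the tie-corrected normal approximation (with continuity correction) for the p-value.
Step 5: p-value = 0.783228; compare to alpha = 0.05. fail to reject H0.

U_X = 13, p = 0.783228, fail to reject H0 at alpha = 0.05.


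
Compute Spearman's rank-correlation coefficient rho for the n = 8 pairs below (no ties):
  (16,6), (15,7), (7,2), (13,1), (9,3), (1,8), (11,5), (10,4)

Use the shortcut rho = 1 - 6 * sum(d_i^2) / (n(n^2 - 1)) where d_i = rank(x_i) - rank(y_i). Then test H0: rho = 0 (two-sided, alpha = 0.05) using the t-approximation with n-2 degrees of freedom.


Step 1: Rank x and y separately (midranks; no ties here).
rank(x): 16->8, 15->7, 7->2, 13->6, 9->3, 1->1, 11->5, 10->4
rank(y): 6->6, 7->7, 2->2, 1->1, 3->3, 8->8, 5->5, 4->4
Step 2: d_i = R_x(i) - R_y(i); compute d_i^2.
  (8-6)^2=4, (7-7)^2=0, (2-2)^2=0, (6-1)^2=25, (3-3)^2=0, (1-8)^2=49, (5-5)^2=0, (4-4)^2=0
sum(d^2) = 78.
Step 3: rho = 1 - 6*78 / (8*(8^2 - 1)) = 1 - 468/504 = 0.071429.
Step 4: Under H0, t = rho * sqrt((n-2)/(1-rho^2)) = 0.1754 ~ t(6).
Step 5: Two-sided p-value from the t-distribution with 6 df = 0.866526.
Step 6: alpha = 0.05. fail to reject H0.

rho = 0.0714, p = 0.866526, fail to reject H0 at alpha = 0.05.


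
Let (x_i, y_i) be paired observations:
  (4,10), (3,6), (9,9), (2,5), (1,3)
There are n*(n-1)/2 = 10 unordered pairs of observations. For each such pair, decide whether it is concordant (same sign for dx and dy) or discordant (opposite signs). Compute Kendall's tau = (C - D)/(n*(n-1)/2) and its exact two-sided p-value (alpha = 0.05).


Step 1: Enumerate the 10 unordered pairs (i,j) with i<j and classify each by sign(x_j-x_i) * sign(y_j-y_i).
  (1,2):dx=-1,dy=-4->C; (1,3):dx=+5,dy=-1->D; (1,4):dx=-2,dy=-5->C; (1,5):dx=-3,dy=-7->C
  (2,3):dx=+6,dy=+3->C; (2,4):dx=-1,dy=-1->C; (2,5):dx=-2,dy=-3->C; (3,4):dx=-7,dy=-4->C
  (3,5):dx=-8,dy=-6->C; (4,5):dx=-1,dy=-2->C
Step 2: C = 9, D = 1, total pairs = 10.
Step 3: tau = (C - D)/(n(n-1)/2) = (9 - 1)/10 = 0.800000.
Step 4: Exact two-sided p-value (enumerate n! = 120 permutations of y under H0): p = 0.083333.
Step 5: alpha = 0.05. fail to reject H0.

tau_b = 0.8000 (C=9, D=1), p = 0.083333, fail to reject H0.


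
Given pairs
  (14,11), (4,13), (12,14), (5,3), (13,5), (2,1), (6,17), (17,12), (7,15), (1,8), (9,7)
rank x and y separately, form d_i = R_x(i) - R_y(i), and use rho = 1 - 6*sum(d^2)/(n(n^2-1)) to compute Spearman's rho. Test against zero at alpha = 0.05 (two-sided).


Step 1: Rank x and y separately (midranks; no ties here).
rank(x): 14->10, 4->3, 12->8, 5->4, 13->9, 2->2, 6->5, 17->11, 7->6, 1->1, 9->7
rank(y): 11->6, 13->8, 14->9, 3->2, 5->3, 1->1, 17->11, 12->7, 15->10, 8->5, 7->4
Step 2: d_i = R_x(i) - R_y(i); compute d_i^2.
  (10-6)^2=16, (3-8)^2=25, (8-9)^2=1, (4-2)^2=4, (9-3)^2=36, (2-1)^2=1, (5-11)^2=36, (11-7)^2=16, (6-10)^2=16, (1-5)^2=16, (7-4)^2=9
sum(d^2) = 176.
Step 3: rho = 1 - 6*176 / (11*(11^2 - 1)) = 1 - 1056/1320 = 0.200000.
Step 4: Under H0, t = rho * sqrt((n-2)/(1-rho^2)) = 0.6124 ~ t(9).
Step 5: Two-sided p-value from the t-distribution with 9 df = 0.555445.
Step 6: alpha = 0.05. fail to reject H0.

rho = 0.2000, p = 0.555445, fail to reject H0 at alpha = 0.05.


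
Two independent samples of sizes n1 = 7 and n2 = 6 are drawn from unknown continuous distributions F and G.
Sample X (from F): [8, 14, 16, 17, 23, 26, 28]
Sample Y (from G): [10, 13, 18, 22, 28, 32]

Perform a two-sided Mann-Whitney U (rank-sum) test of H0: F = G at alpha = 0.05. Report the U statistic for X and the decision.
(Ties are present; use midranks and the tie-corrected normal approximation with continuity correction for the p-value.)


Step 1: Combine and sort all 13 observations; assign midranks.
sorted (value, group): (8,X), (10,Y), (13,Y), (14,X), (16,X), (17,X), (18,Y), (22,Y), (23,X), (26,X), (28,X), (28,Y), (32,Y)
ranks: 8->1, 10->2, 13->3, 14->4, 16->5, 17->6, 18->7, 22->8, 23->9, 26->10, 28->11.5, 28->11.5, 32->13
Step 2: Rank sum for X: R1 = 1 + 4 + 5 + 6 + 9 + 10 + 11.5 = 46.5.
Step 3: U_X = R1 - n1(n1+1)/2 = 46.5 - 7*8/2 = 46.5 - 28 = 18.5.
       U_Y = n1*n2 - U_X = 42 - 18.5 = 23.5.
Step 4: Ties are present, so use the tie-corrected normal approximation (with continuity correction) for the p-value.
Step 5: p-value = 0.774796; compare to alpha = 0.05. fail to reject H0.

U_X = 18.5, p = 0.774796, fail to reject H0 at alpha = 0.05.


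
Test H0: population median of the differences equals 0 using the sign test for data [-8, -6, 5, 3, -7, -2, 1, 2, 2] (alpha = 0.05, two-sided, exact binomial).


Step 1: Discard zero differences. Original n = 9; n_eff = number of nonzero differences = 9.
Nonzero differences (with sign): -8, -6, +5, +3, -7, -2, +1, +2, +2
Step 2: Count signs: positive = 5, negative = 4.
Step 3: Under H0: P(positive) = 0.5, so the number of positives S ~ Bin(9, 0.5).
Step 4: Two-sided exact p-value = sum of Bin(9,0.5) probabilities at or below the observed probability = 1.000000.
Step 5: alpha = 0.05. fail to reject H0.

n_eff = 9, pos = 5, neg = 4, p = 1.000000, fail to reject H0.


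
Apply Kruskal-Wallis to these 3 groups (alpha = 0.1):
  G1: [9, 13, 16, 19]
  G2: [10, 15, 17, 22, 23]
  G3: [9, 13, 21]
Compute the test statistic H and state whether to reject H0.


Step 1: Combine all N = 12 observations and assign midranks.
sorted (value, group, rank): (9,G1,1.5), (9,G3,1.5), (10,G2,3), (13,G1,4.5), (13,G3,4.5), (15,G2,6), (16,G1,7), (17,G2,8), (19,G1,9), (21,G3,10), (22,G2,11), (23,G2,12)
Step 2: Sum ranks within each group.
R_1 = 22 (n_1 = 4)
R_2 = 40 (n_2 = 5)
R_3 = 16 (n_3 = 3)
Step 3: H = 12/(N(N+1)) * sum(R_i^2/n_i) - 3(N+1)
     = 12/(12*13) * (22^2/4 + 40^2/5 + 16^2/3) - 3*13
     = 0.076923 * 526.333 - 39
     = 1.487179.
Step 4: Ties present; correction factor C = 1 - 12/(12^3 - 12) = 0.993007. Corrected H = 1.487179 / 0.993007 = 1.497653.
Step 5: Under H0, H ~ chi^2(2); p-value = 0.472921.
Step 6: alpha = 0.1. fail to reject H0.

H = 1.4977, df = 2, p = 0.472921, fail to reject H0.


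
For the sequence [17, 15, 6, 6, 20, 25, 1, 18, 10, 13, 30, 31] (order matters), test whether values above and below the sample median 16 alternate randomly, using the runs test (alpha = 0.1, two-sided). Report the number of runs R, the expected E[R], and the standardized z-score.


Step 1: Compute median = 16; label A = above, B = below.
Labels in order: ABBBAABABBAA  (n_A = 6, n_B = 6)
Step 2: Count runs R = 7.
Step 3: Under H0 (random ordering), E[R] = 2*n_A*n_B/(n_A+n_B) + 1 = 2*6*6/12 + 1 = 7.0000.
        Var[R] = 2*n_A*n_B*(2*n_A*n_B - n_A - n_B) / ((n_A+n_B)^2 * (n_A+n_B-1)) = 4320/1584 = 2.7273.
        SD[R] = 1.6514.
Step 4: R = E[R], so z = 0 with no continuity correction.
Step 5: Two-sided p-value via normal approximation = 2*(1 - Phi(|z|)) = 1.000000.
Step 6: alpha = 0.1. fail to reject H0.

R = 7, z = 0.0000, p = 1.000000, fail to reject H0.


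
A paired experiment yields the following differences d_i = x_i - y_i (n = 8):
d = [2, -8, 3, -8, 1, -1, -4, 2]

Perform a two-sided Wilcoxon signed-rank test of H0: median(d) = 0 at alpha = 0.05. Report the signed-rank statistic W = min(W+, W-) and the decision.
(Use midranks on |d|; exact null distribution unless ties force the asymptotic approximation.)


Step 1: Drop any zero differences (none here) and take |d_i|.
|d| = [2, 8, 3, 8, 1, 1, 4, 2]
Step 2: Midrank |d_i| (ties get averaged ranks).
ranks: |2|->3.5, |8|->7.5, |3|->5, |8|->7.5, |1|->1.5, |1|->1.5, |4|->6, |2|->3.5
Step 3: Attach original signs; sum ranks with positive sign and with negative sign.
W+ = 3.5 + 5 + 1.5 + 3.5 = 13.5
W- = 7.5 + 7.5 + 1.5 + 6 = 22.5
(Check: W+ + W- = 36 should equal n(n+1)/2 = 36.)
Step 4: Test statistic W = min(W+, W-) = 13.5.
Step 5: Ties in |d|, so use the tie-corrected normal approximation.
        E[W] = n(n+1)/4 = 8*9/4 = 18.
        Tie groups: |d|=1 (t=2), |d|=2 (t=2), |d|=8 (t=2); sum(t^3 - t) = 18.
        Var[W] = n(n+1)(2n+1)/24 - sum(t^3-t)/48 = 1224/24 - 18/48 = 50.625.
        z = (W - E[W]) / sqrt(Var[W]) = (13.5 - 18) / 7.1151 = -0.6325.
        Two-sided p = 2*Phi(z) = 0.527089.
Step 6: alpha = 0.05. fail to reject H0.

W+ = 13.5, W- = 22.5, W = min = 13.5, p = 0.527089, fail to reject H0.


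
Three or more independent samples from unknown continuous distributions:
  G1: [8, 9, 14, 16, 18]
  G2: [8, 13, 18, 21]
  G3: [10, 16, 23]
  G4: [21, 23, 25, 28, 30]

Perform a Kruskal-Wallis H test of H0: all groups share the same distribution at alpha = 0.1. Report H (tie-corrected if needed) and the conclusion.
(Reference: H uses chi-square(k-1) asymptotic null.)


Step 1: Combine all N = 17 observations and assign midranks.
sorted (value, group, rank): (8,G1,1.5), (8,G2,1.5), (9,G1,3), (10,G3,4), (13,G2,5), (14,G1,6), (16,G1,7.5), (16,G3,7.5), (18,G1,9.5), (18,G2,9.5), (21,G2,11.5), (21,G4,11.5), (23,G3,13.5), (23,G4,13.5), (25,G4,15), (28,G4,16), (30,G4,17)
Step 2: Sum ranks within each group.
R_1 = 27.5 (n_1 = 5)
R_2 = 27.5 (n_2 = 4)
R_3 = 25 (n_3 = 3)
R_4 = 73 (n_4 = 5)
Step 3: H = 12/(N(N+1)) * sum(R_i^2/n_i) - 3(N+1)
     = 12/(17*18) * (27.5^2/5 + 27.5^2/4 + 25^2/3 + 73^2/5) - 3*18
     = 0.039216 * 1614.45 - 54
     = 9.311601.
Step 4: Ties present; correction factor C = 1 - 30/(17^3 - 17) = 0.993873. Corrected H = 9.311601 / 0.993873 = 9.369009.
Step 5: Under H0, H ~ chi^2(3); p-value = 0.024766.
Step 6: alpha = 0.1. reject H0.

H = 9.3690, df = 3, p = 0.024766, reject H0.


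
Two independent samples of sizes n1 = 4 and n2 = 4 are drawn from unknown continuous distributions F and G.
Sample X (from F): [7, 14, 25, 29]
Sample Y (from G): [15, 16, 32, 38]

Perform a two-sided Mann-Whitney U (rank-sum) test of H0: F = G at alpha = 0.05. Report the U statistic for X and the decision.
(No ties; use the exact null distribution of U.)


Step 1: Combine and sort all 8 observations; assign midranks.
sorted (value, group): (7,X), (14,X), (15,Y), (16,Y), (25,X), (29,X), (32,Y), (38,Y)
ranks: 7->1, 14->2, 15->3, 16->4, 25->5, 29->6, 32->7, 38->8
Step 2: Rank sum for X: R1 = 1 + 2 + 5 + 6 = 14.
Step 3: U_X = R1 - n1(n1+1)/2 = 14 - 4*5/2 = 14 - 10 = 4.
       U_Y = n1*n2 - U_X = 16 - 4 = 12.
Step 4: No ties, so the exact null distribution of U (based on enumerating the C(8,4) = 70 equally likely rank assignments) gives the two-sided p-value.
Step 5: p-value = 0.342857; compare to alpha = 0.05. fail to reject H0.

U_X = 4, p = 0.342857, fail to reject H0 at alpha = 0.05.
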